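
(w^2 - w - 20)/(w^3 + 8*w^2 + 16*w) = (w - 5)/(w*(w + 4))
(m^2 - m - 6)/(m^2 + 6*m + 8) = (m - 3)/(m + 4)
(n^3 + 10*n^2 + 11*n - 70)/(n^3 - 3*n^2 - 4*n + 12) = (n^2 + 12*n + 35)/(n^2 - n - 6)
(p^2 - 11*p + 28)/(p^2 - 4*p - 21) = (p - 4)/(p + 3)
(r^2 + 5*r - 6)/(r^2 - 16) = (r^2 + 5*r - 6)/(r^2 - 16)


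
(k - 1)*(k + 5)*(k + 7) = k^3 + 11*k^2 + 23*k - 35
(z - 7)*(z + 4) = z^2 - 3*z - 28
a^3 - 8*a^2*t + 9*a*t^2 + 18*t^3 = (a - 6*t)*(a - 3*t)*(a + t)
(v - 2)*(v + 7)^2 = v^3 + 12*v^2 + 21*v - 98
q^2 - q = q*(q - 1)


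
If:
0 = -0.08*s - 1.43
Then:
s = -17.88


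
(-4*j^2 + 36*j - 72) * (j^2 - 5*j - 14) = -4*j^4 + 56*j^3 - 196*j^2 - 144*j + 1008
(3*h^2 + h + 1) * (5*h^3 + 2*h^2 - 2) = 15*h^5 + 11*h^4 + 7*h^3 - 4*h^2 - 2*h - 2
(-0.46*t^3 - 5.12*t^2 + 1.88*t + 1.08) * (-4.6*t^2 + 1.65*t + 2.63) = 2.116*t^5 + 22.793*t^4 - 18.3058*t^3 - 15.3316*t^2 + 6.7264*t + 2.8404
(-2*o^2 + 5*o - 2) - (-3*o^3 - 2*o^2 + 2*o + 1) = 3*o^3 + 3*o - 3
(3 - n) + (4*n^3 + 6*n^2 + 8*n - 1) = 4*n^3 + 6*n^2 + 7*n + 2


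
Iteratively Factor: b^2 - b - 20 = (b + 4)*(b - 5)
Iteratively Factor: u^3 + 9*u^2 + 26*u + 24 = (u + 3)*(u^2 + 6*u + 8) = (u + 2)*(u + 3)*(u + 4)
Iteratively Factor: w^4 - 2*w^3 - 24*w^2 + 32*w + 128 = (w + 2)*(w^3 - 4*w^2 - 16*w + 64) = (w - 4)*(w + 2)*(w^2 - 16) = (w - 4)*(w + 2)*(w + 4)*(w - 4)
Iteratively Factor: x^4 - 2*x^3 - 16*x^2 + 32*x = (x)*(x^3 - 2*x^2 - 16*x + 32) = x*(x - 4)*(x^2 + 2*x - 8) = x*(x - 4)*(x - 2)*(x + 4)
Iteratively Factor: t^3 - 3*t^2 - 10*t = (t + 2)*(t^2 - 5*t) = t*(t + 2)*(t - 5)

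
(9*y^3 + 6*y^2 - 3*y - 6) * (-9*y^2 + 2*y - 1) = -81*y^5 - 36*y^4 + 30*y^3 + 42*y^2 - 9*y + 6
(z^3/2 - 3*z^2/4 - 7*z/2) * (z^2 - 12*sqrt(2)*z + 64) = z^5/2 - 6*sqrt(2)*z^4 - 3*z^4/4 + 9*sqrt(2)*z^3 + 57*z^3/2 - 48*z^2 + 42*sqrt(2)*z^2 - 224*z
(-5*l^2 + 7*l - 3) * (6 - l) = 5*l^3 - 37*l^2 + 45*l - 18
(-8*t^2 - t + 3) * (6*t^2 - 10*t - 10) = -48*t^4 + 74*t^3 + 108*t^2 - 20*t - 30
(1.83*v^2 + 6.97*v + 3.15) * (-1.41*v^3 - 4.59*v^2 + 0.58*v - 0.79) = -2.5803*v^5 - 18.2274*v^4 - 35.3724*v^3 - 11.8616*v^2 - 3.6793*v - 2.4885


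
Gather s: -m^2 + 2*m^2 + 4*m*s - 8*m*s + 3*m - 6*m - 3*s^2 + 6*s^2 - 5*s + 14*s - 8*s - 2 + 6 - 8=m^2 - 3*m + 3*s^2 + s*(1 - 4*m) - 4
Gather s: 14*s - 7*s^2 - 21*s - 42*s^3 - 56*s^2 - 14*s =-42*s^3 - 63*s^2 - 21*s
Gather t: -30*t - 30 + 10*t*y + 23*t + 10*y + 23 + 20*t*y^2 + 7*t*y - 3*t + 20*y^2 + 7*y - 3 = t*(20*y^2 + 17*y - 10) + 20*y^2 + 17*y - 10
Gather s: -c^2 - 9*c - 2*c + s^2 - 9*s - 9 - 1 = -c^2 - 11*c + s^2 - 9*s - 10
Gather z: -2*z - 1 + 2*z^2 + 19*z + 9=2*z^2 + 17*z + 8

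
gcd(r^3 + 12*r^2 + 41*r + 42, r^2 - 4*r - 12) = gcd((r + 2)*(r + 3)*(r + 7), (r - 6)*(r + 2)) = r + 2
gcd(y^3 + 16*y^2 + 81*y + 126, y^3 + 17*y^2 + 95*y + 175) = y + 7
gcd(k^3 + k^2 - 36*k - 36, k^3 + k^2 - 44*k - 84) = k + 6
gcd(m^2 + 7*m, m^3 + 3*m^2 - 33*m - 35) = m + 7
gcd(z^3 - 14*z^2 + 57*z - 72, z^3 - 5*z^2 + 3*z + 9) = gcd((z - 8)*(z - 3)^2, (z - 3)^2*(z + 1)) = z^2 - 6*z + 9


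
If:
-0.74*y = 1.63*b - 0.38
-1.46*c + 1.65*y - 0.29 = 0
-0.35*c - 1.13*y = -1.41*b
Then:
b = 0.15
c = 0.01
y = 0.18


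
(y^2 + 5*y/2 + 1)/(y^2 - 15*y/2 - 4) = (y + 2)/(y - 8)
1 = 1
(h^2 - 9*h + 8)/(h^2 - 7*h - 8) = (h - 1)/(h + 1)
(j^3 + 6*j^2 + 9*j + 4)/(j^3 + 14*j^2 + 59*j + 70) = (j^3 + 6*j^2 + 9*j + 4)/(j^3 + 14*j^2 + 59*j + 70)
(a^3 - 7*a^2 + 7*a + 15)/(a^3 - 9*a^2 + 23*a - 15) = (a + 1)/(a - 1)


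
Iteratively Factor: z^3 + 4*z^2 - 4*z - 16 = (z + 4)*(z^2 - 4) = (z - 2)*(z + 4)*(z + 2)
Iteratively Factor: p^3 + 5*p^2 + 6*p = (p + 3)*(p^2 + 2*p) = (p + 2)*(p + 3)*(p)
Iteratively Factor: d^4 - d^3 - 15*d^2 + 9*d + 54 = (d - 3)*(d^3 + 2*d^2 - 9*d - 18) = (d - 3)*(d + 2)*(d^2 - 9) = (d - 3)^2*(d + 2)*(d + 3)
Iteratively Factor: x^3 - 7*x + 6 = (x - 1)*(x^2 + x - 6) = (x - 2)*(x - 1)*(x + 3)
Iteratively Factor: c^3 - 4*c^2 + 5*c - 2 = (c - 2)*(c^2 - 2*c + 1) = (c - 2)*(c - 1)*(c - 1)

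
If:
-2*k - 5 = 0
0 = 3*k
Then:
No Solution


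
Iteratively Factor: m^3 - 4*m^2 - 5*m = (m - 5)*(m^2 + m) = (m - 5)*(m + 1)*(m)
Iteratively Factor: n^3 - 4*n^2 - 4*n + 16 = (n - 2)*(n^2 - 2*n - 8) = (n - 4)*(n - 2)*(n + 2)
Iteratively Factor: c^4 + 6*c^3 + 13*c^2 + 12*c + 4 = (c + 2)*(c^3 + 4*c^2 + 5*c + 2) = (c + 1)*(c + 2)*(c^2 + 3*c + 2) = (c + 1)^2*(c + 2)*(c + 2)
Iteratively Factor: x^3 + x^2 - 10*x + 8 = (x - 1)*(x^2 + 2*x - 8) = (x - 2)*(x - 1)*(x + 4)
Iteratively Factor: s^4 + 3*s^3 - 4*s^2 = (s)*(s^3 + 3*s^2 - 4*s) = s*(s + 4)*(s^2 - s) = s^2*(s + 4)*(s - 1)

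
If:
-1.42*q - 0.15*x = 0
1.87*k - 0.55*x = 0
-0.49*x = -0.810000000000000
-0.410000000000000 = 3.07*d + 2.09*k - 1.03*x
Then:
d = 0.09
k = 0.49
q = -0.17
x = 1.65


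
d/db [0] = 0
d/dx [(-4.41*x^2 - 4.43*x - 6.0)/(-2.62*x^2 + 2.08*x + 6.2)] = (-20.7794*x^2 - 86.124*x - 14.986)/(6.8644*x^4 - 10.8992*x^3 - 28.1616*x^2 + 25.792*x + 38.44)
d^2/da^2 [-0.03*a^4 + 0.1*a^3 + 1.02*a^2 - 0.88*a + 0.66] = -0.36*a^2 + 0.6*a + 2.04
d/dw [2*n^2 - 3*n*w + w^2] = -3*n + 2*w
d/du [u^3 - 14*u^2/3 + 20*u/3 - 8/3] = 3*u^2 - 28*u/3 + 20/3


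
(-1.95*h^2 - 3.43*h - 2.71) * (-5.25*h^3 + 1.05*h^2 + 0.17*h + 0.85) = 10.2375*h^5 + 15.96*h^4 + 10.2945*h^3 - 5.0861*h^2 - 3.3762*h - 2.3035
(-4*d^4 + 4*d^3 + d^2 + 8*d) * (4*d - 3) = -16*d^5 + 28*d^4 - 8*d^3 + 29*d^2 - 24*d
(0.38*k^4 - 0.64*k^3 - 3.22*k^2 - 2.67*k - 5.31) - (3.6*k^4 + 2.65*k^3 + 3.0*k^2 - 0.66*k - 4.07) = -3.22*k^4 - 3.29*k^3 - 6.22*k^2 - 2.01*k - 1.24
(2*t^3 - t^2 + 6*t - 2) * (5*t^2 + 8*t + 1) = 10*t^5 + 11*t^4 + 24*t^3 + 37*t^2 - 10*t - 2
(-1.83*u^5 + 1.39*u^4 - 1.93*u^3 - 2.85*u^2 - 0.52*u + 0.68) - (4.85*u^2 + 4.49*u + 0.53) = -1.83*u^5 + 1.39*u^4 - 1.93*u^3 - 7.7*u^2 - 5.01*u + 0.15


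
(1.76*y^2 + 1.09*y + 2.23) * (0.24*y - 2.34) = 0.4224*y^3 - 3.8568*y^2 - 2.0154*y - 5.2182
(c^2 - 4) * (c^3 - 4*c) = c^5 - 8*c^3 + 16*c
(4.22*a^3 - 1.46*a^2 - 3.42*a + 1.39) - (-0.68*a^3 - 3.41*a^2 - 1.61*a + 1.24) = 4.9*a^3 + 1.95*a^2 - 1.81*a + 0.15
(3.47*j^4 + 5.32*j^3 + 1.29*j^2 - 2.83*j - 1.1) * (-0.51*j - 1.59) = -1.7697*j^5 - 8.2305*j^4 - 9.1167*j^3 - 0.6078*j^2 + 5.0607*j + 1.749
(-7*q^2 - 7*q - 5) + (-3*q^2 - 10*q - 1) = -10*q^2 - 17*q - 6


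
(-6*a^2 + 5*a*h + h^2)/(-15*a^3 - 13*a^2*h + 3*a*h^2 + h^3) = (6*a^2 - 5*a*h - h^2)/(15*a^3 + 13*a^2*h - 3*a*h^2 - h^3)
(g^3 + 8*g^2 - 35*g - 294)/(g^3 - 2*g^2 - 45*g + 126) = (g + 7)/(g - 3)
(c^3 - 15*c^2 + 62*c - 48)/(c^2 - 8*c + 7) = (c^2 - 14*c + 48)/(c - 7)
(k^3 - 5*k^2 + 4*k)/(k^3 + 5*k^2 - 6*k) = (k - 4)/(k + 6)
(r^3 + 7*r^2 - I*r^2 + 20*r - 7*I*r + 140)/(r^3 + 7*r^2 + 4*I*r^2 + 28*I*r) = (r - 5*I)/r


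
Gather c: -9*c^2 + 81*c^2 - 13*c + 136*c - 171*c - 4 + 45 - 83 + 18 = 72*c^2 - 48*c - 24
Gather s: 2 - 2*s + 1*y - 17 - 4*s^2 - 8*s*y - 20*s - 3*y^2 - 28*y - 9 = -4*s^2 + s*(-8*y - 22) - 3*y^2 - 27*y - 24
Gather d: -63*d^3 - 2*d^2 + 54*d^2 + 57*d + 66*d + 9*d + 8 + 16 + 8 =-63*d^3 + 52*d^2 + 132*d + 32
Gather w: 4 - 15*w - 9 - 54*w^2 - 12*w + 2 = -54*w^2 - 27*w - 3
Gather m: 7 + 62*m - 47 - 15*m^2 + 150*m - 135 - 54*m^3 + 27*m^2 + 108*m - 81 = -54*m^3 + 12*m^2 + 320*m - 256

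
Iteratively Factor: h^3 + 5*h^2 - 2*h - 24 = (h + 3)*(h^2 + 2*h - 8) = (h - 2)*(h + 3)*(h + 4)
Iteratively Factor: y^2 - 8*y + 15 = (y - 5)*(y - 3)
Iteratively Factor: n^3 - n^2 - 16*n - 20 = (n + 2)*(n^2 - 3*n - 10) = (n - 5)*(n + 2)*(n + 2)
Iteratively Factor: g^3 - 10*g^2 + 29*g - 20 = (g - 4)*(g^2 - 6*g + 5) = (g - 5)*(g - 4)*(g - 1)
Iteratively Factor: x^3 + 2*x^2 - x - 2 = (x + 1)*(x^2 + x - 2) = (x + 1)*(x + 2)*(x - 1)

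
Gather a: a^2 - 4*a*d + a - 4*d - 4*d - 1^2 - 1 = a^2 + a*(1 - 4*d) - 8*d - 2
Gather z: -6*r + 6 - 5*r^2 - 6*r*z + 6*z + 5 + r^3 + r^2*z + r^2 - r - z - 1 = r^3 - 4*r^2 - 7*r + z*(r^2 - 6*r + 5) + 10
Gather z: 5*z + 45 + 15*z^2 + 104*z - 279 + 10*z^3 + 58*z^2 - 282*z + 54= 10*z^3 + 73*z^2 - 173*z - 180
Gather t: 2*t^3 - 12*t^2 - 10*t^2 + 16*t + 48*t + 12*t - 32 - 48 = 2*t^3 - 22*t^2 + 76*t - 80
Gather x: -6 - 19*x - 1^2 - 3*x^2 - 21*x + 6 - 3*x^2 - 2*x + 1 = -6*x^2 - 42*x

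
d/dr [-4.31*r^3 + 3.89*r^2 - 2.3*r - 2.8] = -12.93*r^2 + 7.78*r - 2.3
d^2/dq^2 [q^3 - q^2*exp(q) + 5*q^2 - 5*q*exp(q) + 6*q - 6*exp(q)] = -q^2*exp(q) - 9*q*exp(q) + 6*q - 18*exp(q) + 10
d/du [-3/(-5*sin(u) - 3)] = -15*cos(u)/(5*sin(u) + 3)^2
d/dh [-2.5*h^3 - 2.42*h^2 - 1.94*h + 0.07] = -7.5*h^2 - 4.84*h - 1.94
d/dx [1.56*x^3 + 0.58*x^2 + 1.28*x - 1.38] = 4.68*x^2 + 1.16*x + 1.28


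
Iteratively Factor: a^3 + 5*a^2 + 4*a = (a + 4)*(a^2 + a) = (a + 1)*(a + 4)*(a)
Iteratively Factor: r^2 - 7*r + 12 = (r - 3)*(r - 4)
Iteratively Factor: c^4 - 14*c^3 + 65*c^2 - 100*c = (c)*(c^3 - 14*c^2 + 65*c - 100) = c*(c - 5)*(c^2 - 9*c + 20) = c*(c - 5)^2*(c - 4)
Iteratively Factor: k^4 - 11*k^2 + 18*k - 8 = (k + 4)*(k^3 - 4*k^2 + 5*k - 2) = (k - 1)*(k + 4)*(k^2 - 3*k + 2) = (k - 1)^2*(k + 4)*(k - 2)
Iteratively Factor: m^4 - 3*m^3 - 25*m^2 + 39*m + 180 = (m - 5)*(m^3 + 2*m^2 - 15*m - 36) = (m - 5)*(m + 3)*(m^2 - m - 12) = (m - 5)*(m + 3)^2*(m - 4)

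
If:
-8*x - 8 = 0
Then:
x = -1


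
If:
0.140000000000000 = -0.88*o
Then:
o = -0.16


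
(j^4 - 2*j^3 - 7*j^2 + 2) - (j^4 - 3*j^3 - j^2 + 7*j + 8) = j^3 - 6*j^2 - 7*j - 6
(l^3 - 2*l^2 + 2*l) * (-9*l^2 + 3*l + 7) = -9*l^5 + 21*l^4 - 17*l^3 - 8*l^2 + 14*l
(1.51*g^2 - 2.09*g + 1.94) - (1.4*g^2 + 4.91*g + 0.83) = 0.11*g^2 - 7.0*g + 1.11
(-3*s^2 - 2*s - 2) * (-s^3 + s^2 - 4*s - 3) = 3*s^5 - s^4 + 12*s^3 + 15*s^2 + 14*s + 6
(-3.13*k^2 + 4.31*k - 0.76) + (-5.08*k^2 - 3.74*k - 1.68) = -8.21*k^2 + 0.569999999999999*k - 2.44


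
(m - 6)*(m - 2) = m^2 - 8*m + 12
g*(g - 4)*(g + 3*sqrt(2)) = g^3 - 4*g^2 + 3*sqrt(2)*g^2 - 12*sqrt(2)*g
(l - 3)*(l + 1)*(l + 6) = l^3 + 4*l^2 - 15*l - 18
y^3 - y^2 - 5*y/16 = y*(y - 5/4)*(y + 1/4)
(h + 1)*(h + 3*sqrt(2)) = h^2 + h + 3*sqrt(2)*h + 3*sqrt(2)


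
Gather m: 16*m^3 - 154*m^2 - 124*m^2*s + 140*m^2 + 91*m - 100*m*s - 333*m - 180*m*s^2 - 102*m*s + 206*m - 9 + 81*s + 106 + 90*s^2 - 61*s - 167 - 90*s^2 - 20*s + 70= 16*m^3 + m^2*(-124*s - 14) + m*(-180*s^2 - 202*s - 36)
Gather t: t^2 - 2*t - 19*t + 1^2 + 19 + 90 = t^2 - 21*t + 110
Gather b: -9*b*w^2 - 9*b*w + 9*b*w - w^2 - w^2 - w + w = -9*b*w^2 - 2*w^2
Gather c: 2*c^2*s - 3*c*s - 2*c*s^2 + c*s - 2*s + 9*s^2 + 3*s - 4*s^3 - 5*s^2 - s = 2*c^2*s + c*(-2*s^2 - 2*s) - 4*s^3 + 4*s^2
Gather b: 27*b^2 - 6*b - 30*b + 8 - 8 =27*b^2 - 36*b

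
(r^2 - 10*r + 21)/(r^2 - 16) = (r^2 - 10*r + 21)/(r^2 - 16)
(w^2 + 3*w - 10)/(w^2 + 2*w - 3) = (w^2 + 3*w - 10)/(w^2 + 2*w - 3)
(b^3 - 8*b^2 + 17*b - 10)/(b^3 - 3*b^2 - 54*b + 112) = (b^2 - 6*b + 5)/(b^2 - b - 56)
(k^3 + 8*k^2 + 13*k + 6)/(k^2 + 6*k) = k + 2 + 1/k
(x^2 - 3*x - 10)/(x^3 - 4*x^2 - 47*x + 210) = (x + 2)/(x^2 + x - 42)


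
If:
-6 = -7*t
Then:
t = 6/7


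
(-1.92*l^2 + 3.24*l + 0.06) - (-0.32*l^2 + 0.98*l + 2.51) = -1.6*l^2 + 2.26*l - 2.45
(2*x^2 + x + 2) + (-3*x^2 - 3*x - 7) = -x^2 - 2*x - 5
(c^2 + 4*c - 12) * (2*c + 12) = 2*c^3 + 20*c^2 + 24*c - 144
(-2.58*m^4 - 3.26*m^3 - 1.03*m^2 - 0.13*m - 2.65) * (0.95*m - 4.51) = -2.451*m^5 + 8.5388*m^4 + 13.7241*m^3 + 4.5218*m^2 - 1.9312*m + 11.9515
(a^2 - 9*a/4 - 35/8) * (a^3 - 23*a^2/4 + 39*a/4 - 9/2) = a^5 - 8*a^4 + 293*a^3/16 - 41*a^2/32 - 1041*a/32 + 315/16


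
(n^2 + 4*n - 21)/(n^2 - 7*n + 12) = (n + 7)/(n - 4)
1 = 1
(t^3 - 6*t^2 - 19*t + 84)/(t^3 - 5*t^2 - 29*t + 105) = (t + 4)/(t + 5)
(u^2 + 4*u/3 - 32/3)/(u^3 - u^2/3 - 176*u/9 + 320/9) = 3*(u + 4)/(3*u^2 + 7*u - 40)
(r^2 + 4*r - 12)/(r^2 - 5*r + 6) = (r + 6)/(r - 3)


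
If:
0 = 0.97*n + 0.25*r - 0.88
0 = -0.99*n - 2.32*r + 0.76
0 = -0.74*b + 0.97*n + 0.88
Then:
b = 2.40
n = 0.92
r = -0.07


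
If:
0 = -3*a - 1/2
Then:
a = -1/6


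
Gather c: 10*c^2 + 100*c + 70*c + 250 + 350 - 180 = 10*c^2 + 170*c + 420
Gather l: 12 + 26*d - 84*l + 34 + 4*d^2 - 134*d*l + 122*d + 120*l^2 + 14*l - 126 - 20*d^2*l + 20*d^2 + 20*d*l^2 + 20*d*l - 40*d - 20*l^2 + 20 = 24*d^2 + 108*d + l^2*(20*d + 100) + l*(-20*d^2 - 114*d - 70) - 60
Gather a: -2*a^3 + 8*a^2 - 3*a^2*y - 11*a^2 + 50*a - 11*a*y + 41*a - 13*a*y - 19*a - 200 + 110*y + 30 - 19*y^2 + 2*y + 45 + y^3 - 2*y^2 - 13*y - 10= -2*a^3 + a^2*(-3*y - 3) + a*(72 - 24*y) + y^3 - 21*y^2 + 99*y - 135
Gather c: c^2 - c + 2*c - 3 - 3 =c^2 + c - 6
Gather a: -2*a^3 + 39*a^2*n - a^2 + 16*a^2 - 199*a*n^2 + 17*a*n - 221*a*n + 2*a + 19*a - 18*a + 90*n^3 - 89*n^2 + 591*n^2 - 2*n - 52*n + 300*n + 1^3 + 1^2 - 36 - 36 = -2*a^3 + a^2*(39*n + 15) + a*(-199*n^2 - 204*n + 3) + 90*n^3 + 502*n^2 + 246*n - 70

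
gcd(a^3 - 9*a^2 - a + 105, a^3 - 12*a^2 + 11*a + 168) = a^2 - 4*a - 21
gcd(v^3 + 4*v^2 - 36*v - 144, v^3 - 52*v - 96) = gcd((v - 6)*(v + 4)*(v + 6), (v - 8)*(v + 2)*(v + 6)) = v + 6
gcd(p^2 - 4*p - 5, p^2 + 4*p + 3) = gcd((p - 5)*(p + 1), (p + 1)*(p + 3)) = p + 1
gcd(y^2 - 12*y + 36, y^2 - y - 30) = y - 6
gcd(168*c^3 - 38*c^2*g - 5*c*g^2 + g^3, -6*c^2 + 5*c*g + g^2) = 6*c + g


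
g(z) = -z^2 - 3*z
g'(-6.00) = 9.00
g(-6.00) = -18.00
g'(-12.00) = 21.00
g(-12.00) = -108.00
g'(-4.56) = 6.12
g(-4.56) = -7.11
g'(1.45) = -5.90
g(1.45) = -6.45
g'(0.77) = -4.54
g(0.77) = -2.90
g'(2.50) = -8.00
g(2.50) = -13.75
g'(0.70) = -4.40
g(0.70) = -2.59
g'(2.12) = -7.24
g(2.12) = -10.85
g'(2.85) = -8.70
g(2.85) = -16.67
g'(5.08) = -13.16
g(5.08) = -41.05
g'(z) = -2*z - 3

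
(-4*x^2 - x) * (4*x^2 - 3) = -16*x^4 - 4*x^3 + 12*x^2 + 3*x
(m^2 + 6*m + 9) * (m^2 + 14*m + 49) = m^4 + 20*m^3 + 142*m^2 + 420*m + 441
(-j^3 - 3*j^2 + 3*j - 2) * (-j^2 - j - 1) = j^5 + 4*j^4 + j^3 + 2*j^2 - j + 2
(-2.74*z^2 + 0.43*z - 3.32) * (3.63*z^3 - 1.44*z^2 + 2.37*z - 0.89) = -9.9462*z^5 + 5.5065*z^4 - 19.1646*z^3 + 8.2385*z^2 - 8.2511*z + 2.9548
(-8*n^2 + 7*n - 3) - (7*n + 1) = -8*n^2 - 4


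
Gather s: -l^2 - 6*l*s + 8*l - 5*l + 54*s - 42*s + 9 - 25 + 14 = -l^2 + 3*l + s*(12 - 6*l) - 2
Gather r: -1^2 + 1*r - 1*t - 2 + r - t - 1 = 2*r - 2*t - 4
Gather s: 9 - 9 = 0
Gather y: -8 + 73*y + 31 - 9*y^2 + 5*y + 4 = -9*y^2 + 78*y + 27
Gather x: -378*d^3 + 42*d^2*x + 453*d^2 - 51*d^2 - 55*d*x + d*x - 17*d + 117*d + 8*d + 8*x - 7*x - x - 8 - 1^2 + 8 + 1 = -378*d^3 + 402*d^2 + 108*d + x*(42*d^2 - 54*d)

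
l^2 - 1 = (l - 1)*(l + 1)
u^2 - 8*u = u*(u - 8)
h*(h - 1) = h^2 - h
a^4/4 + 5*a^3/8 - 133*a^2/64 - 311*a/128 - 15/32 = (a/4 + 1)*(a - 5/2)*(a + 1/4)*(a + 3/4)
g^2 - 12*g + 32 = (g - 8)*(g - 4)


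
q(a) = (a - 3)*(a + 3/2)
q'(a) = 2*a - 3/2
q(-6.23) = 43.66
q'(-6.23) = -13.96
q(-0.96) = -2.14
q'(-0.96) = -3.42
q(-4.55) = 23.03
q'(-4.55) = -10.60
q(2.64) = -1.49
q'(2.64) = 3.78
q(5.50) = 17.50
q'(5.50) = 9.50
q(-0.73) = -2.87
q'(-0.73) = -2.96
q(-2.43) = 5.05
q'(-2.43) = -6.36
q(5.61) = 18.56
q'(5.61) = 9.72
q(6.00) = 22.50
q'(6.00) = 10.50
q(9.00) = 63.00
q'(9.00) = 16.50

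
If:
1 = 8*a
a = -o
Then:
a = 1/8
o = -1/8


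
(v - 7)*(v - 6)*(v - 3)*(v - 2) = v^4 - 18*v^3 + 113*v^2 - 288*v + 252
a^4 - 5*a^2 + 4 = (a - 2)*(a - 1)*(a + 1)*(a + 2)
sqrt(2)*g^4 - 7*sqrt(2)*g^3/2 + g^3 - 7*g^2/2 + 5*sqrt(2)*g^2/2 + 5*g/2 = g*(g - 5/2)*(g - 1)*(sqrt(2)*g + 1)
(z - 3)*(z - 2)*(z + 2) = z^3 - 3*z^2 - 4*z + 12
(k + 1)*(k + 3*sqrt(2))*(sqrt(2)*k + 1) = sqrt(2)*k^3 + sqrt(2)*k^2 + 7*k^2 + 3*sqrt(2)*k + 7*k + 3*sqrt(2)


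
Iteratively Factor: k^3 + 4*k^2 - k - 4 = (k + 1)*(k^2 + 3*k - 4) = (k - 1)*(k + 1)*(k + 4)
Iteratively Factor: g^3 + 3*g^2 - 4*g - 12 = (g + 3)*(g^2 - 4) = (g + 2)*(g + 3)*(g - 2)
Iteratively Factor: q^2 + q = (q + 1)*(q)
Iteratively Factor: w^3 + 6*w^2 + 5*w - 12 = (w + 3)*(w^2 + 3*w - 4) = (w - 1)*(w + 3)*(w + 4)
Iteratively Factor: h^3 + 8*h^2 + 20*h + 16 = (h + 2)*(h^2 + 6*h + 8) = (h + 2)^2*(h + 4)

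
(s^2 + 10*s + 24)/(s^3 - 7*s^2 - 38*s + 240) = (s + 4)/(s^2 - 13*s + 40)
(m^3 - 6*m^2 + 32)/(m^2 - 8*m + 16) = m + 2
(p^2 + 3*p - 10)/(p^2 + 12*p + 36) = (p^2 + 3*p - 10)/(p^2 + 12*p + 36)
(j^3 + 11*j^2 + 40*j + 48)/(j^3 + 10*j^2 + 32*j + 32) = (j + 3)/(j + 2)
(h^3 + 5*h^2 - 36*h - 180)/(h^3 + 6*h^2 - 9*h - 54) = (h^2 - h - 30)/(h^2 - 9)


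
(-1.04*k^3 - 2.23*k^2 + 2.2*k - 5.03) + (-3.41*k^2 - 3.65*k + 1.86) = -1.04*k^3 - 5.64*k^2 - 1.45*k - 3.17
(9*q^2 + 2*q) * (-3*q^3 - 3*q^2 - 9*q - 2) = -27*q^5 - 33*q^4 - 87*q^3 - 36*q^2 - 4*q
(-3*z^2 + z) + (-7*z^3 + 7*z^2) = -7*z^3 + 4*z^2 + z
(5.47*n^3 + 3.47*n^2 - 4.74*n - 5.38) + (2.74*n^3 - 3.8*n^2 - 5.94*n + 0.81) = 8.21*n^3 - 0.33*n^2 - 10.68*n - 4.57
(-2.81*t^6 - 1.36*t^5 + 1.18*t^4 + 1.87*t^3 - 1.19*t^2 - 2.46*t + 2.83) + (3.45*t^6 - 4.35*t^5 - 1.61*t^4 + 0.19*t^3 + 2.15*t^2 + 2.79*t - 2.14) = 0.64*t^6 - 5.71*t^5 - 0.43*t^4 + 2.06*t^3 + 0.96*t^2 + 0.33*t + 0.69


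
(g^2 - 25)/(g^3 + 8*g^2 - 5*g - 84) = (g^2 - 25)/(g^3 + 8*g^2 - 5*g - 84)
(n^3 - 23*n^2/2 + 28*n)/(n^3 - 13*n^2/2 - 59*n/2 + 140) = n/(n + 5)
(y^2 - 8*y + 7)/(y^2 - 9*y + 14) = (y - 1)/(y - 2)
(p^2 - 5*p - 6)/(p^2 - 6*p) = (p + 1)/p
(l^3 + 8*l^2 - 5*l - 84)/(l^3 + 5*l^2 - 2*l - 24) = (l^2 + 4*l - 21)/(l^2 + l - 6)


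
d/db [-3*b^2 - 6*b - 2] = -6*b - 6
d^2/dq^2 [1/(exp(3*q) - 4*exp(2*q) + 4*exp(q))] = (9*exp(2*q) - 8*exp(q) + 4)*exp(-q)/(exp(4*q) - 8*exp(3*q) + 24*exp(2*q) - 32*exp(q) + 16)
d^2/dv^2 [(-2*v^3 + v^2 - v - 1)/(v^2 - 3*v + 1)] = 4*(-7*v^3 + 6*v^2 + 3*v - 5)/(v^6 - 9*v^5 + 30*v^4 - 45*v^3 + 30*v^2 - 9*v + 1)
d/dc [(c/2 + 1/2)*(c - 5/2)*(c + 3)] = 3*c^2/2 + 3*c/2 - 7/2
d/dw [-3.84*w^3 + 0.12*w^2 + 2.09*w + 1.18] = -11.52*w^2 + 0.24*w + 2.09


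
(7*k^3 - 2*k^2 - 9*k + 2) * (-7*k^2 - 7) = -49*k^5 + 14*k^4 + 14*k^3 + 63*k - 14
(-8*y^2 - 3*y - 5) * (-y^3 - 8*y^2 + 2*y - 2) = 8*y^5 + 67*y^4 + 13*y^3 + 50*y^2 - 4*y + 10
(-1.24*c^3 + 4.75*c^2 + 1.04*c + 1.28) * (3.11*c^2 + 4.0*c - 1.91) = -3.8564*c^5 + 9.8125*c^4 + 24.6028*c^3 - 0.9317*c^2 + 3.1336*c - 2.4448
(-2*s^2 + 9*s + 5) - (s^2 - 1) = -3*s^2 + 9*s + 6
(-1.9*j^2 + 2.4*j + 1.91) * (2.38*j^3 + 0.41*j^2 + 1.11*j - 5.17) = -4.522*j^5 + 4.933*j^4 + 3.4208*j^3 + 13.2701*j^2 - 10.2879*j - 9.8747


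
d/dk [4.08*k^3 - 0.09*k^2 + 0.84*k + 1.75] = 12.24*k^2 - 0.18*k + 0.84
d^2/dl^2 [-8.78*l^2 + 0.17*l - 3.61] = -17.5600000000000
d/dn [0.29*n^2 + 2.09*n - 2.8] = 0.58*n + 2.09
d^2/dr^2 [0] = 0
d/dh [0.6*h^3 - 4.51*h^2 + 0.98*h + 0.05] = 1.8*h^2 - 9.02*h + 0.98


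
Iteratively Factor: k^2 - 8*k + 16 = (k - 4)*(k - 4)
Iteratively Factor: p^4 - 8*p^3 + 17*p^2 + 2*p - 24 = (p - 3)*(p^3 - 5*p^2 + 2*p + 8) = (p - 4)*(p - 3)*(p^2 - p - 2) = (p - 4)*(p - 3)*(p - 2)*(p + 1)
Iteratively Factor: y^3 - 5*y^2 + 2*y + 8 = (y - 2)*(y^2 - 3*y - 4) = (y - 4)*(y - 2)*(y + 1)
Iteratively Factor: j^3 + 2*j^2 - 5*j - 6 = (j + 1)*(j^2 + j - 6) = (j + 1)*(j + 3)*(j - 2)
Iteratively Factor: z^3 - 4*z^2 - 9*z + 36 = (z - 3)*(z^2 - z - 12) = (z - 3)*(z + 3)*(z - 4)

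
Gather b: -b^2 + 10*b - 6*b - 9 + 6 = -b^2 + 4*b - 3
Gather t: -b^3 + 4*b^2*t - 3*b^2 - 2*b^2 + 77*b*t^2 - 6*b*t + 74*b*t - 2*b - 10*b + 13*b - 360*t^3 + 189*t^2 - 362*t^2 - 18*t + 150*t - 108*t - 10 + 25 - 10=-b^3 - 5*b^2 + b - 360*t^3 + t^2*(77*b - 173) + t*(4*b^2 + 68*b + 24) + 5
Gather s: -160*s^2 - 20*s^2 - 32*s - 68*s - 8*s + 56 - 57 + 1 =-180*s^2 - 108*s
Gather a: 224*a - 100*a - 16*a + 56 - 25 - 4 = 108*a + 27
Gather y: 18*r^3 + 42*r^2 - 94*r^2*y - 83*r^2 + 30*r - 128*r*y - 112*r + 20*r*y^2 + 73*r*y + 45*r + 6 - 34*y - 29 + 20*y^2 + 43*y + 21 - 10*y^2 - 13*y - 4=18*r^3 - 41*r^2 - 37*r + y^2*(20*r + 10) + y*(-94*r^2 - 55*r - 4) - 6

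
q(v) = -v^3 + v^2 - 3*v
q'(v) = -3*v^2 + 2*v - 3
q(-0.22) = 0.72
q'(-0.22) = -3.59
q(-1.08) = 5.67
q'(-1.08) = -8.66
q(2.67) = -19.92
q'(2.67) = -19.05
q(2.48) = -16.54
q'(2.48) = -16.49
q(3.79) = -51.45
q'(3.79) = -38.51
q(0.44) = -1.21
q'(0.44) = -2.70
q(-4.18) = 103.05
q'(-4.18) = -63.78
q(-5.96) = 265.11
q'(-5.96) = -121.48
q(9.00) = -675.00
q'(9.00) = -228.00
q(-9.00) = 837.00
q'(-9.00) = -264.00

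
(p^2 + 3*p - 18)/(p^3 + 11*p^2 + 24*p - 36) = (p - 3)/(p^2 + 5*p - 6)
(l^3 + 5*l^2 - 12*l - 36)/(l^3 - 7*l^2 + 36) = (l + 6)/(l - 6)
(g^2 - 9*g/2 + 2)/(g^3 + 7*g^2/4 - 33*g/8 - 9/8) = 4*(2*g^2 - 9*g + 4)/(8*g^3 + 14*g^2 - 33*g - 9)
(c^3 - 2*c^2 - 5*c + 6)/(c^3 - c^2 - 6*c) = (c - 1)/c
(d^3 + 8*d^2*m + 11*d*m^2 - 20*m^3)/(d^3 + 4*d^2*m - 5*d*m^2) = (d + 4*m)/d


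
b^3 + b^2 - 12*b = b*(b - 3)*(b + 4)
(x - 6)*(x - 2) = x^2 - 8*x + 12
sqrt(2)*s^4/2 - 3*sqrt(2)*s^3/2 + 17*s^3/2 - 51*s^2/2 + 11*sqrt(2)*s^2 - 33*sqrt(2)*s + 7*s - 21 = (s - 3)*(s + sqrt(2))*(s + 7*sqrt(2))*(sqrt(2)*s/2 + 1/2)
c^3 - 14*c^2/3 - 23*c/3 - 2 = (c - 6)*(c + 1/3)*(c + 1)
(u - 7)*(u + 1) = u^2 - 6*u - 7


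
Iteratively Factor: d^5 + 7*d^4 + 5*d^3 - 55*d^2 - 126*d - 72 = (d - 3)*(d^4 + 10*d^3 + 35*d^2 + 50*d + 24) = (d - 3)*(d + 1)*(d^3 + 9*d^2 + 26*d + 24) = (d - 3)*(d + 1)*(d + 3)*(d^2 + 6*d + 8) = (d - 3)*(d + 1)*(d + 3)*(d + 4)*(d + 2)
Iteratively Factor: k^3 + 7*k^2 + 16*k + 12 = (k + 3)*(k^2 + 4*k + 4) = (k + 2)*(k + 3)*(k + 2)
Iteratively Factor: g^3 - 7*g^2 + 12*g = (g - 3)*(g^2 - 4*g) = g*(g - 3)*(g - 4)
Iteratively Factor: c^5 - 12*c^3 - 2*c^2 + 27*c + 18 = (c + 3)*(c^4 - 3*c^3 - 3*c^2 + 7*c + 6) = (c + 1)*(c + 3)*(c^3 - 4*c^2 + c + 6) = (c - 2)*(c + 1)*(c + 3)*(c^2 - 2*c - 3) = (c - 3)*(c - 2)*(c + 1)*(c + 3)*(c + 1)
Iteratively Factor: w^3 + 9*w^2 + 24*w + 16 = (w + 4)*(w^2 + 5*w + 4) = (w + 4)^2*(w + 1)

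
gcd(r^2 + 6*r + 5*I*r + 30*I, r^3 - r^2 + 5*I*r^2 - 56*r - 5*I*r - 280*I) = r + 5*I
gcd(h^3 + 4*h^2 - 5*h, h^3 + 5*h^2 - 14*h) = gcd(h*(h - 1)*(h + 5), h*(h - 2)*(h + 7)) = h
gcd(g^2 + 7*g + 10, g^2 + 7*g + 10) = g^2 + 7*g + 10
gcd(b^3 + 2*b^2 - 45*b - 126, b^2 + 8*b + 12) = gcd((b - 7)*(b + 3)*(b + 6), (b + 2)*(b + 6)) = b + 6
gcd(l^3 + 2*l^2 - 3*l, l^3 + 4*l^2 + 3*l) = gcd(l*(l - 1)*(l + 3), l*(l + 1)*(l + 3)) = l^2 + 3*l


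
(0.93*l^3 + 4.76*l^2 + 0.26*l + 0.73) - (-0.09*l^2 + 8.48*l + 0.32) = 0.93*l^3 + 4.85*l^2 - 8.22*l + 0.41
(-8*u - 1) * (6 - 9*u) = 72*u^2 - 39*u - 6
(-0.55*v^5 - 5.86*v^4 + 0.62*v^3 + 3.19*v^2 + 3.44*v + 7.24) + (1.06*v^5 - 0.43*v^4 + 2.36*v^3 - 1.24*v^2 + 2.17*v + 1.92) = 0.51*v^5 - 6.29*v^4 + 2.98*v^3 + 1.95*v^2 + 5.61*v + 9.16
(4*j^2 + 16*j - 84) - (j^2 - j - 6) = 3*j^2 + 17*j - 78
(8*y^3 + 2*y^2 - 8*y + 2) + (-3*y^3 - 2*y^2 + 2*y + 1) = 5*y^3 - 6*y + 3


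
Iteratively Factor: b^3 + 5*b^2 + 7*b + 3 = (b + 3)*(b^2 + 2*b + 1) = (b + 1)*(b + 3)*(b + 1)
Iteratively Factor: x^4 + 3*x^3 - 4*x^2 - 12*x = (x + 3)*(x^3 - 4*x) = (x + 2)*(x + 3)*(x^2 - 2*x) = x*(x + 2)*(x + 3)*(x - 2)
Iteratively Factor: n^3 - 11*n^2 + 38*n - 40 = (n - 4)*(n^2 - 7*n + 10) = (n - 5)*(n - 4)*(n - 2)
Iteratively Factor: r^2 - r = (r - 1)*(r)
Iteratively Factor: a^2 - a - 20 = (a + 4)*(a - 5)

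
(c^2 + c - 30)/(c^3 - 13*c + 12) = (c^2 + c - 30)/(c^3 - 13*c + 12)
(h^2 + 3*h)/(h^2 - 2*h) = (h + 3)/(h - 2)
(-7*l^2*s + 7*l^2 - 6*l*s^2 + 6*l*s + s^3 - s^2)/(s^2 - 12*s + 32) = (-7*l^2*s + 7*l^2 - 6*l*s^2 + 6*l*s + s^3 - s^2)/(s^2 - 12*s + 32)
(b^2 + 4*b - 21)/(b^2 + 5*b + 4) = (b^2 + 4*b - 21)/(b^2 + 5*b + 4)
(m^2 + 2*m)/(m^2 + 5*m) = (m + 2)/(m + 5)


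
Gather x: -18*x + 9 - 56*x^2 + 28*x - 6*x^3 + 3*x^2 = -6*x^3 - 53*x^2 + 10*x + 9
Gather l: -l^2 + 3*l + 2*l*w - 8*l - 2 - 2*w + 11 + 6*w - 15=-l^2 + l*(2*w - 5) + 4*w - 6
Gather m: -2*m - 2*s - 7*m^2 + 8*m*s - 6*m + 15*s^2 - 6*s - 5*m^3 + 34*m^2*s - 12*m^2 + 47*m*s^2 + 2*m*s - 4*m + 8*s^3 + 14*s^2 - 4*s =-5*m^3 + m^2*(34*s - 19) + m*(47*s^2 + 10*s - 12) + 8*s^3 + 29*s^2 - 12*s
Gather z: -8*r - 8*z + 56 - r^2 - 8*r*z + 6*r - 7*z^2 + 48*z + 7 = -r^2 - 2*r - 7*z^2 + z*(40 - 8*r) + 63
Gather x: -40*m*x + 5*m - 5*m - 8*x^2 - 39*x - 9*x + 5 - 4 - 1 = -8*x^2 + x*(-40*m - 48)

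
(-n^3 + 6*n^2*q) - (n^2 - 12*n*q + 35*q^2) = -n^3 + 6*n^2*q - n^2 + 12*n*q - 35*q^2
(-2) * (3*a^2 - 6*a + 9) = -6*a^2 + 12*a - 18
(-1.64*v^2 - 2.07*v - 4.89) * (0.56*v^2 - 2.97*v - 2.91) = -0.9184*v^4 + 3.7116*v^3 + 8.1819*v^2 + 20.547*v + 14.2299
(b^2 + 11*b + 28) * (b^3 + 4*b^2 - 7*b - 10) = b^5 + 15*b^4 + 65*b^3 + 25*b^2 - 306*b - 280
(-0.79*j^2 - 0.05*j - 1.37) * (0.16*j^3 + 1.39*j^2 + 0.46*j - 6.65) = -0.1264*j^5 - 1.1061*j^4 - 0.6521*j^3 + 3.3262*j^2 - 0.2977*j + 9.1105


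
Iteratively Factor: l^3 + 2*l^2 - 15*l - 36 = (l - 4)*(l^2 + 6*l + 9) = (l - 4)*(l + 3)*(l + 3)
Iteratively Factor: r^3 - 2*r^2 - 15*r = (r - 5)*(r^2 + 3*r) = (r - 5)*(r + 3)*(r)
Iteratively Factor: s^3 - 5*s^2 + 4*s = (s)*(s^2 - 5*s + 4) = s*(s - 4)*(s - 1)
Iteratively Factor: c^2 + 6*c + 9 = (c + 3)*(c + 3)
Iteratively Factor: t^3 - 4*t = (t - 2)*(t^2 + 2*t) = t*(t - 2)*(t + 2)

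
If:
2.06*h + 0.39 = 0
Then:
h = -0.19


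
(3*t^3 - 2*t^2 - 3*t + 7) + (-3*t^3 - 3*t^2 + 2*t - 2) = -5*t^2 - t + 5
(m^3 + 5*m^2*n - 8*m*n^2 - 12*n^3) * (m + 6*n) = m^4 + 11*m^3*n + 22*m^2*n^2 - 60*m*n^3 - 72*n^4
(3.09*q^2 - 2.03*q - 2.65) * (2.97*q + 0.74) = 9.1773*q^3 - 3.7425*q^2 - 9.3727*q - 1.961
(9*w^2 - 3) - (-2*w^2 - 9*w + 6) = 11*w^2 + 9*w - 9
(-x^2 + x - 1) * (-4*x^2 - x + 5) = 4*x^4 - 3*x^3 - 2*x^2 + 6*x - 5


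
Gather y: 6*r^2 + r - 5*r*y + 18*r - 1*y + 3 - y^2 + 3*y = 6*r^2 + 19*r - y^2 + y*(2 - 5*r) + 3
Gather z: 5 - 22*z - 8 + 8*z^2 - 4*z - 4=8*z^2 - 26*z - 7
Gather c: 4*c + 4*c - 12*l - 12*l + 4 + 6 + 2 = 8*c - 24*l + 12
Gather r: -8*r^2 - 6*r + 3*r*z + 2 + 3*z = -8*r^2 + r*(3*z - 6) + 3*z + 2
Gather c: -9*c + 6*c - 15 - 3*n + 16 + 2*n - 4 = -3*c - n - 3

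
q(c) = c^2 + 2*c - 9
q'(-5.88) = -9.76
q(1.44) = -4.05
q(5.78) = 35.97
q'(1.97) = 5.94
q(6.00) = 39.00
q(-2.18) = -8.61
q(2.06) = -0.64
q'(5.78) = 13.56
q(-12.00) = 111.00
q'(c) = 2*c + 2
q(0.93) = -6.28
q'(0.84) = 3.68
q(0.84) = -6.61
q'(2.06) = 6.12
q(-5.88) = 13.81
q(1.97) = -1.18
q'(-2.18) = -2.36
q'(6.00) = 14.00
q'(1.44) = 4.88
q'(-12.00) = -22.00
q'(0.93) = 3.86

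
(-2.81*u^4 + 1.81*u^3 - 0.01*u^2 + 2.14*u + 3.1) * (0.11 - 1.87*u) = 5.2547*u^5 - 3.6938*u^4 + 0.2178*u^3 - 4.0029*u^2 - 5.5616*u + 0.341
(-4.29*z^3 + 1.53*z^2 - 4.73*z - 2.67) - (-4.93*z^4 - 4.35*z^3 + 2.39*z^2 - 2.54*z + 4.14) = 4.93*z^4 + 0.0599999999999996*z^3 - 0.86*z^2 - 2.19*z - 6.81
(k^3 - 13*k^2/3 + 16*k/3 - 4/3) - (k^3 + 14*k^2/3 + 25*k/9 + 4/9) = -9*k^2 + 23*k/9 - 16/9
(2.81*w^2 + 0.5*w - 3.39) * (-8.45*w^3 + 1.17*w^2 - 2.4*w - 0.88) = -23.7445*w^5 - 0.9373*w^4 + 22.4865*w^3 - 7.6391*w^2 + 7.696*w + 2.9832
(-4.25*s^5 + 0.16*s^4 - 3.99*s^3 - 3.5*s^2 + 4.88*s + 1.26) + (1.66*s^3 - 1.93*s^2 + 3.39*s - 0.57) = -4.25*s^5 + 0.16*s^4 - 2.33*s^3 - 5.43*s^2 + 8.27*s + 0.69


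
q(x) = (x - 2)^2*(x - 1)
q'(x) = (x - 2)^2 + (x - 1)*(2*x - 4)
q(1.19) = 0.12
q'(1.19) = 0.35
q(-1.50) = -30.62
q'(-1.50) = 29.75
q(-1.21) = -22.77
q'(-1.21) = 24.49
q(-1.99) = -47.60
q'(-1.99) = 39.78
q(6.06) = 83.41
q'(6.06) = 57.57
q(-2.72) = -82.88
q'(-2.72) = 57.40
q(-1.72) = -37.64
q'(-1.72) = 34.08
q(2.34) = 0.15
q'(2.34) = 1.03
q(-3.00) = -100.00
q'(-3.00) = 65.00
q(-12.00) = -2548.00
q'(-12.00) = 560.00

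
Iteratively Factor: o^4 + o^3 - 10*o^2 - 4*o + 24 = (o + 2)*(o^3 - o^2 - 8*o + 12) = (o - 2)*(o + 2)*(o^2 + o - 6) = (o - 2)*(o + 2)*(o + 3)*(o - 2)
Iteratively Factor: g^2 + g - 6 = (g + 3)*(g - 2)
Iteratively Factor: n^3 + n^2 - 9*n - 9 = (n + 1)*(n^2 - 9) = (n + 1)*(n + 3)*(n - 3)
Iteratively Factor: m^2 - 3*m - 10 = (m + 2)*(m - 5)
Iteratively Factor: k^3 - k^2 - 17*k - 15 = (k - 5)*(k^2 + 4*k + 3) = (k - 5)*(k + 1)*(k + 3)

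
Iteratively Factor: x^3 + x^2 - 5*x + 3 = (x - 1)*(x^2 + 2*x - 3) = (x - 1)*(x + 3)*(x - 1)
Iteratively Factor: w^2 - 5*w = (w - 5)*(w)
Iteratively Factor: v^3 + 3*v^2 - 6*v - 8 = (v - 2)*(v^2 + 5*v + 4) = (v - 2)*(v + 1)*(v + 4)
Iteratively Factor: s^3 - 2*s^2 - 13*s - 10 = (s + 1)*(s^2 - 3*s - 10) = (s - 5)*(s + 1)*(s + 2)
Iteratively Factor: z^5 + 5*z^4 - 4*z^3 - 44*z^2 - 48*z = (z - 3)*(z^4 + 8*z^3 + 20*z^2 + 16*z) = (z - 3)*(z + 2)*(z^3 + 6*z^2 + 8*z) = (z - 3)*(z + 2)^2*(z^2 + 4*z) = (z - 3)*(z + 2)^2*(z + 4)*(z)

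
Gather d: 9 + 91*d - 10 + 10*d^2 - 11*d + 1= 10*d^2 + 80*d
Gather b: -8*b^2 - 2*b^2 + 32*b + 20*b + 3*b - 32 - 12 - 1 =-10*b^2 + 55*b - 45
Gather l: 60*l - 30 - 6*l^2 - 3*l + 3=-6*l^2 + 57*l - 27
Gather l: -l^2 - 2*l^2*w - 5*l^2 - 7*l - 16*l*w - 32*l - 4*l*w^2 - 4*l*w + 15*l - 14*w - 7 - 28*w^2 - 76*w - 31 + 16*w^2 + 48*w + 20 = l^2*(-2*w - 6) + l*(-4*w^2 - 20*w - 24) - 12*w^2 - 42*w - 18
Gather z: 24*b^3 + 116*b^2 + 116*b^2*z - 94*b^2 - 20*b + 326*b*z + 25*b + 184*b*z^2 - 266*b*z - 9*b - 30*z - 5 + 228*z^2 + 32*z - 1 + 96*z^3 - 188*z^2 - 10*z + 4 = 24*b^3 + 22*b^2 - 4*b + 96*z^3 + z^2*(184*b + 40) + z*(116*b^2 + 60*b - 8) - 2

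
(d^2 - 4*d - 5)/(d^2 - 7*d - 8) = (d - 5)/(d - 8)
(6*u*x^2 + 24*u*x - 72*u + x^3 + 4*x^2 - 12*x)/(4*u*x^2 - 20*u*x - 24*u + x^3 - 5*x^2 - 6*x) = (-6*u*x^2 - 24*u*x + 72*u - x^3 - 4*x^2 + 12*x)/(-4*u*x^2 + 20*u*x + 24*u - x^3 + 5*x^2 + 6*x)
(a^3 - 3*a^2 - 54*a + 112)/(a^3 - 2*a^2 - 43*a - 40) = (a^2 + 5*a - 14)/(a^2 + 6*a + 5)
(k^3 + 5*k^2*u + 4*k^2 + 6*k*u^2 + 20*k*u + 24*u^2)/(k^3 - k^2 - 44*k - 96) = (k^2 + 5*k*u + 6*u^2)/(k^2 - 5*k - 24)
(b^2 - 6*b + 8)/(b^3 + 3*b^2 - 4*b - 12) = (b - 4)/(b^2 + 5*b + 6)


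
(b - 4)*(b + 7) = b^2 + 3*b - 28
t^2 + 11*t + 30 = (t + 5)*(t + 6)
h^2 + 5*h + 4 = (h + 1)*(h + 4)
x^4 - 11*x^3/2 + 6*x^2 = x^2*(x - 4)*(x - 3/2)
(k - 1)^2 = k^2 - 2*k + 1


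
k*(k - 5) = k^2 - 5*k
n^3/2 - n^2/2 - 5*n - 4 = (n/2 + 1/2)*(n - 4)*(n + 2)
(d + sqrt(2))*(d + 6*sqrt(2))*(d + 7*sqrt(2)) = d^3 + 14*sqrt(2)*d^2 + 110*d + 84*sqrt(2)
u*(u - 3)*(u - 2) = u^3 - 5*u^2 + 6*u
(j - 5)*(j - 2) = j^2 - 7*j + 10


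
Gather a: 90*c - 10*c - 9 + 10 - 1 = 80*c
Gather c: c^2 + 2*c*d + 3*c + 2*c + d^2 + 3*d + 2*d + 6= c^2 + c*(2*d + 5) + d^2 + 5*d + 6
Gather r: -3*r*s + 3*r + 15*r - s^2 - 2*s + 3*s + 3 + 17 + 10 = r*(18 - 3*s) - s^2 + s + 30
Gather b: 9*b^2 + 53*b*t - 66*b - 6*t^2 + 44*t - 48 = 9*b^2 + b*(53*t - 66) - 6*t^2 + 44*t - 48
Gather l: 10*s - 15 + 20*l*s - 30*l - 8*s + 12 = l*(20*s - 30) + 2*s - 3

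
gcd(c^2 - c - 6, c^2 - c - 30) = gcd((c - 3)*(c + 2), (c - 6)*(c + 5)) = 1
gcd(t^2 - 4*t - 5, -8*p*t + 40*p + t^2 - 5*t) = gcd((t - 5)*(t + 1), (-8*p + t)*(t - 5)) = t - 5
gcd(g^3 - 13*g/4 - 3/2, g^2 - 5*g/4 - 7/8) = g + 1/2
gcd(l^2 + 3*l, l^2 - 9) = l + 3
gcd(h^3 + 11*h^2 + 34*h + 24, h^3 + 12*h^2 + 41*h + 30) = h^2 + 7*h + 6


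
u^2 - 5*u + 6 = (u - 3)*(u - 2)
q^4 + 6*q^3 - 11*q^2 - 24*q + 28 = (q - 2)*(q - 1)*(q + 2)*(q + 7)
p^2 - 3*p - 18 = (p - 6)*(p + 3)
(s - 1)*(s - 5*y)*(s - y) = s^3 - 6*s^2*y - s^2 + 5*s*y^2 + 6*s*y - 5*y^2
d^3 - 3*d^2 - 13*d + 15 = (d - 5)*(d - 1)*(d + 3)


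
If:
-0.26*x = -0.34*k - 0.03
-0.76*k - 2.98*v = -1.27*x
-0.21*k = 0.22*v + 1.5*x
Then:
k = -0.08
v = 0.02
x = 0.01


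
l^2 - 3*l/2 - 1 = (l - 2)*(l + 1/2)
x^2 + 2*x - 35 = (x - 5)*(x + 7)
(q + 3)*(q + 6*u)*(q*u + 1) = q^3*u + 6*q^2*u^2 + 3*q^2*u + q^2 + 18*q*u^2 + 6*q*u + 3*q + 18*u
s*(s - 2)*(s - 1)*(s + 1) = s^4 - 2*s^3 - s^2 + 2*s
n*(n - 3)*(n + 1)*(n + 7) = n^4 + 5*n^3 - 17*n^2 - 21*n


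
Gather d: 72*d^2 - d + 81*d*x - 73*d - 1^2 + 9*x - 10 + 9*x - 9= 72*d^2 + d*(81*x - 74) + 18*x - 20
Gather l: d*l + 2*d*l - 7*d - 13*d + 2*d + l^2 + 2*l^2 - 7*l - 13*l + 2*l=-18*d + 3*l^2 + l*(3*d - 18)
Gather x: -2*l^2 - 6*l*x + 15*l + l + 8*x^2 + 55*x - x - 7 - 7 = -2*l^2 + 16*l + 8*x^2 + x*(54 - 6*l) - 14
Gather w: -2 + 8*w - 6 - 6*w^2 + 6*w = -6*w^2 + 14*w - 8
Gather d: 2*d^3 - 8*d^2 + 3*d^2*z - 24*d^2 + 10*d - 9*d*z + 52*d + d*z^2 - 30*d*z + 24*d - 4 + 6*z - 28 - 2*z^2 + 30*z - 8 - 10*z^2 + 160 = 2*d^3 + d^2*(3*z - 32) + d*(z^2 - 39*z + 86) - 12*z^2 + 36*z + 120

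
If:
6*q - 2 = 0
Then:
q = 1/3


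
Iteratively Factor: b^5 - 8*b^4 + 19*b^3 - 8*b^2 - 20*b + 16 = (b + 1)*(b^4 - 9*b^3 + 28*b^2 - 36*b + 16) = (b - 4)*(b + 1)*(b^3 - 5*b^2 + 8*b - 4) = (b - 4)*(b - 2)*(b + 1)*(b^2 - 3*b + 2) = (b - 4)*(b - 2)^2*(b + 1)*(b - 1)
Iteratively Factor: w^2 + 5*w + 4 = (w + 4)*(w + 1)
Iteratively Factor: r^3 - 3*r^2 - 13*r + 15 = (r - 5)*(r^2 + 2*r - 3) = (r - 5)*(r - 1)*(r + 3)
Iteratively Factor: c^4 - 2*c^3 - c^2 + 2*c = (c)*(c^3 - 2*c^2 - c + 2) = c*(c + 1)*(c^2 - 3*c + 2) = c*(c - 1)*(c + 1)*(c - 2)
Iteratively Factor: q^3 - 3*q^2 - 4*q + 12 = (q - 2)*(q^2 - q - 6) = (q - 3)*(q - 2)*(q + 2)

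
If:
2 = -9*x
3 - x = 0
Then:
No Solution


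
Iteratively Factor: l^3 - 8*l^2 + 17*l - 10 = (l - 5)*(l^2 - 3*l + 2) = (l - 5)*(l - 1)*(l - 2)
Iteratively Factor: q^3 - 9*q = (q - 3)*(q^2 + 3*q) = (q - 3)*(q + 3)*(q)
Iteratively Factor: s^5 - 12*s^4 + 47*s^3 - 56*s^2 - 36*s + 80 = (s - 5)*(s^4 - 7*s^3 + 12*s^2 + 4*s - 16) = (s - 5)*(s - 2)*(s^3 - 5*s^2 + 2*s + 8) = (s - 5)*(s - 2)^2*(s^2 - 3*s - 4) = (s - 5)*(s - 4)*(s - 2)^2*(s + 1)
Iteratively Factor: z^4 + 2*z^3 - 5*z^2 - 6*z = (z - 2)*(z^3 + 4*z^2 + 3*z) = (z - 2)*(z + 1)*(z^2 + 3*z) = z*(z - 2)*(z + 1)*(z + 3)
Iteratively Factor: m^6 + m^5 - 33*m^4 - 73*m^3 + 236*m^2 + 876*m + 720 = (m + 3)*(m^5 - 2*m^4 - 27*m^3 + 8*m^2 + 212*m + 240) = (m - 4)*(m + 3)*(m^4 + 2*m^3 - 19*m^2 - 68*m - 60) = (m - 5)*(m - 4)*(m + 3)*(m^3 + 7*m^2 + 16*m + 12) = (m - 5)*(m - 4)*(m + 2)*(m + 3)*(m^2 + 5*m + 6) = (m - 5)*(m - 4)*(m + 2)^2*(m + 3)*(m + 3)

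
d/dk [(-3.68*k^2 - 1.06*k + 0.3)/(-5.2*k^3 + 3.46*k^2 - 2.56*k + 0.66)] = (-19.136*k^4 - 11.024*k^3 + 17.7684*k^2 - 6.9336*k + 0.0683999999999999)/(27.04*k^6 - 35.984*k^5 + 38.5956*k^4 - 24.5792*k^3 + 11.1208*k^2 - 3.3792*k + 0.4356)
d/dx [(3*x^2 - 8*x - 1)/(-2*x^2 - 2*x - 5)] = 2*(-11*x^2 - 17*x + 19)/(4*x^4 + 8*x^3 + 24*x^2 + 20*x + 25)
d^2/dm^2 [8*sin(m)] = -8*sin(m)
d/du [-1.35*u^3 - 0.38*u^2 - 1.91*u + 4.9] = -4.05*u^2 - 0.76*u - 1.91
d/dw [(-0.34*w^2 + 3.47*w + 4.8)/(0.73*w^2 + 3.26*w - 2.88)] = (-3.6415*w^2 - 5.0496*w - 25.6416)/(0.5329*w^4 + 4.7596*w^3 + 6.4228*w^2 - 18.7776*w + 8.2944)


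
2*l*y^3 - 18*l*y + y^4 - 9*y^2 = y*(2*l + y)*(y - 3)*(y + 3)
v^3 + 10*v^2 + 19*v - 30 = (v - 1)*(v + 5)*(v + 6)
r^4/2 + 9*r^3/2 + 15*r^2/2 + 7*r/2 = r*(r/2 + 1/2)*(r + 1)*(r + 7)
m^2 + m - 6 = (m - 2)*(m + 3)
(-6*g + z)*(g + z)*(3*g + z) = -18*g^3 - 21*g^2*z - 2*g*z^2 + z^3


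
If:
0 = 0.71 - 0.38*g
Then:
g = 1.87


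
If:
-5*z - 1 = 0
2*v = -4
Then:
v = -2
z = -1/5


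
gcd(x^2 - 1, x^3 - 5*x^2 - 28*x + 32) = x - 1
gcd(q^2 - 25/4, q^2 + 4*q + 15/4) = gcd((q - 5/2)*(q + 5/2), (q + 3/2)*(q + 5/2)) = q + 5/2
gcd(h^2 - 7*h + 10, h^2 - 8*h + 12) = h - 2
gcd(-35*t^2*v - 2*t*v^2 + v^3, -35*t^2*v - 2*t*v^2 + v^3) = 35*t^2*v + 2*t*v^2 - v^3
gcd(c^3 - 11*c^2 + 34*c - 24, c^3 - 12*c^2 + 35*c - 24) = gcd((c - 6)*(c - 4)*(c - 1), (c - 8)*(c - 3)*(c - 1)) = c - 1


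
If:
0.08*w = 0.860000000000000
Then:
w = 10.75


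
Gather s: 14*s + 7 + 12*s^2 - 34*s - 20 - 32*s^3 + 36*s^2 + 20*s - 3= -32*s^3 + 48*s^2 - 16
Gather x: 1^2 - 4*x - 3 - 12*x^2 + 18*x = -12*x^2 + 14*x - 2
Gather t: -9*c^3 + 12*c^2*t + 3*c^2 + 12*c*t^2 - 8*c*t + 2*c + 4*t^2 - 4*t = -9*c^3 + 3*c^2 + 2*c + t^2*(12*c + 4) + t*(12*c^2 - 8*c - 4)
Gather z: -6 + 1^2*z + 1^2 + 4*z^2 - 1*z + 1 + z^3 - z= z^3 + 4*z^2 - z - 4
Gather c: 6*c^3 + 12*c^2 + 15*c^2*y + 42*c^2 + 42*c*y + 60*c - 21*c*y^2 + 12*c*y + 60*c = 6*c^3 + c^2*(15*y + 54) + c*(-21*y^2 + 54*y + 120)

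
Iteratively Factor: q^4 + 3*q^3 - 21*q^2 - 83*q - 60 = (q + 4)*(q^3 - q^2 - 17*q - 15) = (q + 1)*(q + 4)*(q^2 - 2*q - 15) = (q - 5)*(q + 1)*(q + 4)*(q + 3)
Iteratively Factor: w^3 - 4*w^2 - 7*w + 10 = (w - 1)*(w^2 - 3*w - 10) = (w - 5)*(w - 1)*(w + 2)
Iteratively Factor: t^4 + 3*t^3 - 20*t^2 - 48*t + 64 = (t + 4)*(t^3 - t^2 - 16*t + 16) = (t - 4)*(t + 4)*(t^2 + 3*t - 4) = (t - 4)*(t + 4)^2*(t - 1)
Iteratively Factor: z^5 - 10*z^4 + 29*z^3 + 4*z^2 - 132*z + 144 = (z + 2)*(z^4 - 12*z^3 + 53*z^2 - 102*z + 72) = (z - 3)*(z + 2)*(z^3 - 9*z^2 + 26*z - 24) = (z - 3)*(z - 2)*(z + 2)*(z^2 - 7*z + 12) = (z - 3)^2*(z - 2)*(z + 2)*(z - 4)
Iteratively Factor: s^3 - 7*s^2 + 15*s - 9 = (s - 3)*(s^2 - 4*s + 3) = (s - 3)*(s - 1)*(s - 3)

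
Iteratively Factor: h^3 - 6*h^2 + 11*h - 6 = (h - 2)*(h^2 - 4*h + 3) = (h - 2)*(h - 1)*(h - 3)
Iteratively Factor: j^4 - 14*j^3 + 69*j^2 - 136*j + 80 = (j - 1)*(j^3 - 13*j^2 + 56*j - 80) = (j - 4)*(j - 1)*(j^2 - 9*j + 20) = (j - 4)^2*(j - 1)*(j - 5)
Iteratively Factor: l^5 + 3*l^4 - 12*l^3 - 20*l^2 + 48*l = (l + 3)*(l^4 - 12*l^2 + 16*l) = (l + 3)*(l + 4)*(l^3 - 4*l^2 + 4*l) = (l - 2)*(l + 3)*(l + 4)*(l^2 - 2*l) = l*(l - 2)*(l + 3)*(l + 4)*(l - 2)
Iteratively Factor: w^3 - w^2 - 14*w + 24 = (w - 3)*(w^2 + 2*w - 8) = (w - 3)*(w - 2)*(w + 4)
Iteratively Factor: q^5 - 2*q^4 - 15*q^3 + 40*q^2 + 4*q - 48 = (q - 2)*(q^4 - 15*q^2 + 10*q + 24) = (q - 3)*(q - 2)*(q^3 + 3*q^2 - 6*q - 8) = (q - 3)*(q - 2)*(q + 1)*(q^2 + 2*q - 8) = (q - 3)*(q - 2)*(q + 1)*(q + 4)*(q - 2)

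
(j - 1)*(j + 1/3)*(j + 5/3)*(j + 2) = j^4 + 3*j^3 + 5*j^2/9 - 31*j/9 - 10/9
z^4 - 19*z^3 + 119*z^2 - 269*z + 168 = (z - 8)*(z - 7)*(z - 3)*(z - 1)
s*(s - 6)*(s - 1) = s^3 - 7*s^2 + 6*s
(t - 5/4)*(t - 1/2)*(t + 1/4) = t^3 - 3*t^2/2 + 3*t/16 + 5/32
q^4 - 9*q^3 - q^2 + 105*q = q*(q - 7)*(q - 5)*(q + 3)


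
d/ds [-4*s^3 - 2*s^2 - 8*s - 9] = -12*s^2 - 4*s - 8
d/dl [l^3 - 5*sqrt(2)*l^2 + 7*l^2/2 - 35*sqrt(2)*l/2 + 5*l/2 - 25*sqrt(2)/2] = 3*l^2 - 10*sqrt(2)*l + 7*l - 35*sqrt(2)/2 + 5/2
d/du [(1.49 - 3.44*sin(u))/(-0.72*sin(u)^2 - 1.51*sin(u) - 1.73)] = (-2.4768*sin(u)^2 + 2.1456*sin(u) + 8.2011)*cos(u)/(0.5184*sin(u)^4 + 2.1744*sin(u)^3 + 4.7713*sin(u)^2 + 5.2246*sin(u) + 2.9929)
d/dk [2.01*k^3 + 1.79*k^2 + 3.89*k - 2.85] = 6.03*k^2 + 3.58*k + 3.89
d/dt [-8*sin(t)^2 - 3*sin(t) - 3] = -(16*sin(t) + 3)*cos(t)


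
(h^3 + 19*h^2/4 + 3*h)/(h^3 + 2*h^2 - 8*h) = (h + 3/4)/(h - 2)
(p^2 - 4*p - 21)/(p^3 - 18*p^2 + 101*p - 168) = (p + 3)/(p^2 - 11*p + 24)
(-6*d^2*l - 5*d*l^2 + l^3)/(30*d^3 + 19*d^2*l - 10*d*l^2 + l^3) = -l/(5*d - l)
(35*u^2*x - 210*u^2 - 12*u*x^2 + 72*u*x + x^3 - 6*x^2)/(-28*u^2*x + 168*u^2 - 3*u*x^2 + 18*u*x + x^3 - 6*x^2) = (-5*u + x)/(4*u + x)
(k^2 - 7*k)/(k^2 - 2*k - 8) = k*(7 - k)/(-k^2 + 2*k + 8)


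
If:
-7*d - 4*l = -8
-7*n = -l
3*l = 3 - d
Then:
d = 12/17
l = 13/17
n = 13/119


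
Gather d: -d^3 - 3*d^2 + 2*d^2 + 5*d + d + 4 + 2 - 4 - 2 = -d^3 - d^2 + 6*d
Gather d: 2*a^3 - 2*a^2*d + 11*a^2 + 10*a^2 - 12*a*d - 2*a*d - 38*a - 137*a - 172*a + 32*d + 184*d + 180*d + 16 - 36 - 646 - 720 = 2*a^3 + 21*a^2 - 347*a + d*(-2*a^2 - 14*a + 396) - 1386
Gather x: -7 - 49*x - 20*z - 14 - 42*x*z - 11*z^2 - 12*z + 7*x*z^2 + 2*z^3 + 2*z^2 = x*(7*z^2 - 42*z - 49) + 2*z^3 - 9*z^2 - 32*z - 21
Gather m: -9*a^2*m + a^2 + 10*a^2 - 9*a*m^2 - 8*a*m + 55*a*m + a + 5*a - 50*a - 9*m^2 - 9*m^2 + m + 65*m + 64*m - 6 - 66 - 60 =11*a^2 - 44*a + m^2*(-9*a - 18) + m*(-9*a^2 + 47*a + 130) - 132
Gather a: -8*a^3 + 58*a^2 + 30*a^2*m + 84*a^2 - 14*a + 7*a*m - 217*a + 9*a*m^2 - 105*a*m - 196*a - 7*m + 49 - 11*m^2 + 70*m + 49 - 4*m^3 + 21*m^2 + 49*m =-8*a^3 + a^2*(30*m + 142) + a*(9*m^2 - 98*m - 427) - 4*m^3 + 10*m^2 + 112*m + 98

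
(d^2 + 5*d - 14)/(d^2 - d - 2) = (d + 7)/(d + 1)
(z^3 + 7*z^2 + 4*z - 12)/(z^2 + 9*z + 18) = (z^2 + z - 2)/(z + 3)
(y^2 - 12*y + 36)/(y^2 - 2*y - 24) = (y - 6)/(y + 4)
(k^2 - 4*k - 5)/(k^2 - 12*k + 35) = (k + 1)/(k - 7)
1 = 1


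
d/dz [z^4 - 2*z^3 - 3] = z^2*(4*z - 6)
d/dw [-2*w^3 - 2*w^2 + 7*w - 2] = -6*w^2 - 4*w + 7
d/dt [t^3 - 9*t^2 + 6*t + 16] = 3*t^2 - 18*t + 6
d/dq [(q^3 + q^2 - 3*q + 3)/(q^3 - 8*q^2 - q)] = (-9*q^4 + 4*q^3 - 34*q^2 + 48*q + 3)/(q^2*(q^4 - 16*q^3 + 62*q^2 + 16*q + 1))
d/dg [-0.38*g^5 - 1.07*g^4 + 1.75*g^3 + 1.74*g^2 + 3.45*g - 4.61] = -1.9*g^4 - 4.28*g^3 + 5.25*g^2 + 3.48*g + 3.45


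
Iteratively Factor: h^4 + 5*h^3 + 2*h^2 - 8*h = (h)*(h^3 + 5*h^2 + 2*h - 8) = h*(h + 4)*(h^2 + h - 2) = h*(h + 2)*(h + 4)*(h - 1)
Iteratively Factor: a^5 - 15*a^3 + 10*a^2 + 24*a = (a - 3)*(a^4 + 3*a^3 - 6*a^2 - 8*a) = (a - 3)*(a + 4)*(a^3 - a^2 - 2*a) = a*(a - 3)*(a + 4)*(a^2 - a - 2) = a*(a - 3)*(a + 1)*(a + 4)*(a - 2)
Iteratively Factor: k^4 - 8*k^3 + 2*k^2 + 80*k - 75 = (k + 3)*(k^3 - 11*k^2 + 35*k - 25) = (k - 1)*(k + 3)*(k^2 - 10*k + 25) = (k - 5)*(k - 1)*(k + 3)*(k - 5)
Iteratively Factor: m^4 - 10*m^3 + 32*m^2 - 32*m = (m)*(m^3 - 10*m^2 + 32*m - 32) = m*(m - 2)*(m^2 - 8*m + 16) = m*(m - 4)*(m - 2)*(m - 4)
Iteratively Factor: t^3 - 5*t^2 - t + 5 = (t - 1)*(t^2 - 4*t - 5) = (t - 5)*(t - 1)*(t + 1)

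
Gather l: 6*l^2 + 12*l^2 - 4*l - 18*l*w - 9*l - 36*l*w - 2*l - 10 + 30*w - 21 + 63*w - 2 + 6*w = 18*l^2 + l*(-54*w - 15) + 99*w - 33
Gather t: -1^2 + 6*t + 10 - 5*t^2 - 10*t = -5*t^2 - 4*t + 9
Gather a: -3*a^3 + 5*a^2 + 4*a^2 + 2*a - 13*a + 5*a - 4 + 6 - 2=-3*a^3 + 9*a^2 - 6*a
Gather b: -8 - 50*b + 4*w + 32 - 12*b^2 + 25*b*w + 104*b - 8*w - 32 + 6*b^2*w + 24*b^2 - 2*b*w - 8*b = b^2*(6*w + 12) + b*(23*w + 46) - 4*w - 8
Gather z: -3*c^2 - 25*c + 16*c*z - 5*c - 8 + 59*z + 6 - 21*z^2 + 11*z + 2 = -3*c^2 - 30*c - 21*z^2 + z*(16*c + 70)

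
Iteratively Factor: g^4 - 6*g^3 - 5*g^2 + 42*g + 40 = (g + 2)*(g^3 - 8*g^2 + 11*g + 20) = (g - 4)*(g + 2)*(g^2 - 4*g - 5) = (g - 4)*(g + 1)*(g + 2)*(g - 5)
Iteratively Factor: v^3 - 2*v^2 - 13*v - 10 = (v + 1)*(v^2 - 3*v - 10) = (v - 5)*(v + 1)*(v + 2)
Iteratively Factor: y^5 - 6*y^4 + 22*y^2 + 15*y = (y + 1)*(y^4 - 7*y^3 + 7*y^2 + 15*y) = y*(y + 1)*(y^3 - 7*y^2 + 7*y + 15) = y*(y - 5)*(y + 1)*(y^2 - 2*y - 3) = y*(y - 5)*(y - 3)*(y + 1)*(y + 1)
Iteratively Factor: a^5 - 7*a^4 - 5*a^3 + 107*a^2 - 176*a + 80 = (a - 4)*(a^4 - 3*a^3 - 17*a^2 + 39*a - 20) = (a - 4)*(a - 1)*(a^3 - 2*a^2 - 19*a + 20) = (a - 5)*(a - 4)*(a - 1)*(a^2 + 3*a - 4) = (a - 5)*(a - 4)*(a - 1)*(a + 4)*(a - 1)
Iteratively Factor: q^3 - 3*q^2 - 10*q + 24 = (q - 4)*(q^2 + q - 6) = (q - 4)*(q + 3)*(q - 2)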